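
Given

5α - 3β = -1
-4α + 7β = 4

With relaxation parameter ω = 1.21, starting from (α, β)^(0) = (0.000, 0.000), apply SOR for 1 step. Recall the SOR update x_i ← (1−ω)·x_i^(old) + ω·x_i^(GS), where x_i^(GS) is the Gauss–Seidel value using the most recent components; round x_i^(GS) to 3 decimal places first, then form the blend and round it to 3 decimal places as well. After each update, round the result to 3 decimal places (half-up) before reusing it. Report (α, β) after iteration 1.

(-0.242, 0.524)

Iteration 1:
  α: GS value = (-1 - (-3)·0.000) / (5) = -0.200;  α ← (1−ω)·0.000 + ω·-0.200 = -0.242
  β: GS value = (4 - (-4)·-0.242) / (7) = 0.433;  β ← (1−ω)·0.000 + ω·0.433 = 0.524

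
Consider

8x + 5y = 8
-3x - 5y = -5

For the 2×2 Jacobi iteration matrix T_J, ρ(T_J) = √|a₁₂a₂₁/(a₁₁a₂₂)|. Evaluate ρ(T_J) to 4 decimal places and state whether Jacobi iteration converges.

a₁₂a₂₁/(a₁₁a₂₂) = (5)·(-3) / ((8)·(-5)) = 0.375000
ρ = √|0.375000| = √0.375000 = 0.6124
ρ < 1, so Jacobi converges

0.6124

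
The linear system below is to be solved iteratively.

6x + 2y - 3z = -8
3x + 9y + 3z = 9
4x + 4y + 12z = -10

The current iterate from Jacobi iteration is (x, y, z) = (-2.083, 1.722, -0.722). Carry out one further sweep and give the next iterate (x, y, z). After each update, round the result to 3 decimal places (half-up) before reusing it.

(-2.268, 1.935, -0.713)

One sweep:
  x = (-8 - (2)·1.722 - (-3)·-0.722) / (6) = -2.268
  y = (9 - (3)·-2.083 - (3)·-0.722) / (9) = 1.935
  z = (-10 - (4)·-2.083 - (4)·1.722) / (12) = -0.713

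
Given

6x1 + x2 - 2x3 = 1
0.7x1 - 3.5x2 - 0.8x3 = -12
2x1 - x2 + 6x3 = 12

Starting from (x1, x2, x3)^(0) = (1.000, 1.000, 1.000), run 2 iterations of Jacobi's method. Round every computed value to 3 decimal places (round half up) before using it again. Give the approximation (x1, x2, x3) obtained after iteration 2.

Iteration 1:
  x1 = (1 - (1)·1.000 - (-2)·1.000) / (6) = 0.333
  x2 = (-12 - (0.7)·1.000 - (-0.8)·1.000) / (-3.5) = 3.400
  x3 = (12 - (2)·1.000 - (-1)·1.000) / (6) = 1.833
Iteration 2:
  x1 = (1 - (1)·3.400 - (-2)·1.833) / (6) = 0.211
  x2 = (-12 - (0.7)·0.333 - (-0.8)·1.833) / (-3.5) = 3.076
  x3 = (12 - (2)·0.333 - (-1)·3.400) / (6) = 2.456

(0.211, 3.076, 2.456)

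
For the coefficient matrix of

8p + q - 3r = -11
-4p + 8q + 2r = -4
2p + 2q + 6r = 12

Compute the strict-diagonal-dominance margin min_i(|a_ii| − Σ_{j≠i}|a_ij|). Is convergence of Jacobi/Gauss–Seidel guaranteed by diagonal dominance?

row 1: |8| − (1+3) = 4
row 2: |8| − (4+2) = 2
row 3: |6| − (2+2) = 2
minimum over rows = 2 → strictly diagonally dominant (convergence guaranteed)

2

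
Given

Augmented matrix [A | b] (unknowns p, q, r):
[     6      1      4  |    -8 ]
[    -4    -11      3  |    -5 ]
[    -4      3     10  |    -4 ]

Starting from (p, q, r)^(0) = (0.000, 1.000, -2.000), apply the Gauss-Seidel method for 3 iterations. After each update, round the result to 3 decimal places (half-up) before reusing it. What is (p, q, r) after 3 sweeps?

Iteration 1:
  p = (-8 - (1)·1.000 - (4)·-2.000) / (6) = -0.167
  q = (-5 - (-4)·-0.167 - (3)·-2.000) / (-11) = -0.030
  r = (-4 - (-4)·-0.167 - (3)·-0.030) / (10) = -0.458
Iteration 2:
  p = (-8 - (1)·-0.030 - (4)·-0.458) / (6) = -1.023
  q = (-5 - (-4)·-1.023 - (3)·-0.458) / (-11) = 0.702
  r = (-4 - (-4)·-1.023 - (3)·0.702) / (10) = -1.020
Iteration 3:
  p = (-8 - (1)·0.702 - (4)·-1.020) / (6) = -0.770
  q = (-5 - (-4)·-0.770 - (3)·-1.020) / (-11) = 0.456
  r = (-4 - (-4)·-0.770 - (3)·0.456) / (10) = -0.845

(-0.770, 0.456, -0.845)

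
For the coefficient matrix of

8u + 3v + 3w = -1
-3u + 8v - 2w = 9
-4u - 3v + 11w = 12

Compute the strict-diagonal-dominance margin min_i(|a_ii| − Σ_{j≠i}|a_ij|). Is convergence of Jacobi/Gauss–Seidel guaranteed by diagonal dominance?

2

row 1: |8| − (3+3) = 2
row 2: |8| − (3+2) = 3
row 3: |11| − (4+3) = 4
minimum over rows = 2 → strictly diagonally dominant (convergence guaranteed)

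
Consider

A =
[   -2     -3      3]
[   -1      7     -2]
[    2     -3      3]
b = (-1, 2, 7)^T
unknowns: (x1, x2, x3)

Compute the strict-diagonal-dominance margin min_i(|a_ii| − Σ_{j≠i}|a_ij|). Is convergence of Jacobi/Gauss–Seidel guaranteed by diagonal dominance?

row 1: |-2| − (3+3) = -4
row 2: |7| − (1+2) = 4
row 3: |3| − (2+3) = -2
minimum over rows = -4 → not strictly diagonally dominant

-4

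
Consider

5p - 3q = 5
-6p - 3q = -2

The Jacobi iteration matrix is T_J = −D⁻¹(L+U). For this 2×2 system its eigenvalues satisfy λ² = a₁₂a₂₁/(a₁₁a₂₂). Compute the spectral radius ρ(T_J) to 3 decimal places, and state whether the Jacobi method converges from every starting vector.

a₁₂a₂₁/(a₁₁a₂₂) = (-3)·(-6) / ((5)·(-3)) = -1.200000
ρ = √|-1.200000| = √1.200000 = 1.095
ρ > 1, so Jacobi diverges

1.095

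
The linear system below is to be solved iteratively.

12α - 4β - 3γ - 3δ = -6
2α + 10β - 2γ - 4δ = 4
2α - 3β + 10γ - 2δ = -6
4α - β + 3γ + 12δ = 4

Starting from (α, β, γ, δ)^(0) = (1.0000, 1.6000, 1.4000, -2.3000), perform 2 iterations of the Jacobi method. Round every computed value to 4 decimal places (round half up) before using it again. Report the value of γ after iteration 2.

Iteration 1:
  α = (-6 - (-4)·1.6000 - (-3)·1.4000 - (-3)·-2.3000) / (12) = -0.1917
  β = (4 - (2)·1.0000 - (-2)·1.4000 - (-4)·-2.3000) / (10) = -0.4400
  γ = (-6 - (2)·1.0000 - (-3)·1.6000 - (-2)·-2.3000) / (10) = -0.7800
  δ = (4 - (4)·1.0000 - (-1)·1.6000 - (3)·1.4000) / (12) = -0.2167
Iteration 2:
  α = (-6 - (-4)·-0.4400 - (-3)·-0.7800 - (-3)·-0.2167) / (12) = -0.8958
  β = (4 - (2)·-0.1917 - (-2)·-0.7800 - (-4)·-0.2167) / (10) = 0.1957
  γ = (-6 - (2)·-0.1917 - (-3)·-0.4400 - (-2)·-0.2167) / (10) = -0.7370
  δ = (4 - (4)·-0.1917 - (-1)·-0.4400 - (3)·-0.7800) / (12) = 0.5556

-0.7370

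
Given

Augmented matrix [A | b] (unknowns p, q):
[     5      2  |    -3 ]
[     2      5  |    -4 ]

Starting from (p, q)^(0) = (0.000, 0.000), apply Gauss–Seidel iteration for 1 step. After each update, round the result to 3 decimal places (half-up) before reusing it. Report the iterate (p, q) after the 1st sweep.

(-0.600, -0.560)

Iteration 1:
  p = (-3 - (2)·0.000) / (5) = -0.600
  q = (-4 - (2)·-0.600) / (5) = -0.560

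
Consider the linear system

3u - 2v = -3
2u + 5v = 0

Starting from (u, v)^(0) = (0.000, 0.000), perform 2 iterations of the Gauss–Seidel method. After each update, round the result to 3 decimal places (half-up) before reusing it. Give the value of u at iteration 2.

-0.733

Iteration 1:
  u = (-3 - (-2)·0.000) / (3) = -1.000
  v = (0 - (2)·-1.000) / (5) = 0.400
Iteration 2:
  u = (-3 - (-2)·0.400) / (3) = -0.733
  v = (0 - (2)·-0.733) / (5) = 0.293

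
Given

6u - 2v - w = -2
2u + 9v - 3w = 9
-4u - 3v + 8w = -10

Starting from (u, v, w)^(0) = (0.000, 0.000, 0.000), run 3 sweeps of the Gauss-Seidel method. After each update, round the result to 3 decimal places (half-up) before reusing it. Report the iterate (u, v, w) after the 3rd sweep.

(-0.279, 0.708, -1.124)

Iteration 1:
  u = (-2 - (-2)·0.000 - (-1)·0.000) / (6) = -0.333
  v = (9 - (2)·-0.333 - (-3)·0.000) / (9) = 1.074
  w = (-10 - (-4)·-0.333 - (-3)·1.074) / (8) = -1.014
Iteration 2:
  u = (-2 - (-2)·1.074 - (-1)·-1.014) / (6) = -0.144
  v = (9 - (2)·-0.144 - (-3)·-1.014) / (9) = 0.694
  w = (-10 - (-4)·-0.144 - (-3)·0.694) / (8) = -1.062
Iteration 3:
  u = (-2 - (-2)·0.694 - (-1)·-1.062) / (6) = -0.279
  v = (9 - (2)·-0.279 - (-3)·-1.062) / (9) = 0.708
  w = (-10 - (-4)·-0.279 - (-3)·0.708) / (8) = -1.124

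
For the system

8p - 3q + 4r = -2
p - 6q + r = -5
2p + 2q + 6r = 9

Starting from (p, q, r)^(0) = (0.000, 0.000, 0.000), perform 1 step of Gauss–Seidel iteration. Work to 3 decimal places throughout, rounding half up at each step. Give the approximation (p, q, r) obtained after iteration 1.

Iteration 1:
  p = (-2 - (-3)·0.000 - (4)·0.000) / (8) = -0.250
  q = (-5 - (1)·-0.250 - (1)·0.000) / (-6) = 0.792
  r = (9 - (2)·-0.250 - (2)·0.792) / (6) = 1.319

(-0.250, 0.792, 1.319)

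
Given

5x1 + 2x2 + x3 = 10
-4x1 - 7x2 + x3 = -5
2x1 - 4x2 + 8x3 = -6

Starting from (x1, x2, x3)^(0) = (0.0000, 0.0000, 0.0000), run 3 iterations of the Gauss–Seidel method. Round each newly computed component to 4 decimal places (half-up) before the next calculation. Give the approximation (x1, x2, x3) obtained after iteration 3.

(2.7248, -1.1024, -1.9824)

Iteration 1:
  x1 = (10 - (2)·0.0000 - (1)·0.0000) / (5) = 2.0000
  x2 = (-5 - (-4)·2.0000 - (1)·0.0000) / (-7) = -0.4286
  x3 = (-6 - (2)·2.0000 - (-4)·-0.4286) / (8) = -1.4643
Iteration 2:
  x1 = (10 - (2)·-0.4286 - (1)·-1.4643) / (5) = 2.4643
  x2 = (-5 - (-4)·2.4643 - (1)·-1.4643) / (-7) = -0.9031
  x3 = (-6 - (2)·2.4643 - (-4)·-0.9031) / (8) = -1.8176
Iteration 3:
  x1 = (10 - (2)·-0.9031 - (1)·-1.8176) / (5) = 2.7248
  x2 = (-5 - (-4)·2.7248 - (1)·-1.8176) / (-7) = -1.1024
  x3 = (-6 - (2)·2.7248 - (-4)·-1.1024) / (8) = -1.9824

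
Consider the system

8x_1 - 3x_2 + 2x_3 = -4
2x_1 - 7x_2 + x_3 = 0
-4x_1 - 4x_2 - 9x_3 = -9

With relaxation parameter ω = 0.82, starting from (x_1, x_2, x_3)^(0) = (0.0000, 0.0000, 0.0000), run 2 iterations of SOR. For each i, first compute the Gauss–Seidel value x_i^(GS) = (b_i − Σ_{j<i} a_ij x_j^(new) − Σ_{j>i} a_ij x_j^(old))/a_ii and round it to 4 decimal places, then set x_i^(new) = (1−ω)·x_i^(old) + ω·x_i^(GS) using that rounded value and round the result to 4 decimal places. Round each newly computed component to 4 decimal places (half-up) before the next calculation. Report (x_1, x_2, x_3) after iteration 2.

Iteration 1:
  x_1: GS value = (-4 - (-3)·0.0000 - (2)·0.0000) / (8) = -0.5000;  x_1 ← (1−ω)·0.0000 + ω·-0.5000 = -0.4100
  x_2: GS value = (0 - (2)·-0.4100 - (1)·0.0000) / (-7) = -0.1171;  x_2 ← (1−ω)·0.0000 + ω·-0.1171 = -0.0960
  x_3: GS value = (-9 - (-4)·-0.4100 - (-4)·-0.0960) / (-9) = 1.2249;  x_3 ← (1−ω)·0.0000 + ω·1.2249 = 1.0044
Iteration 2:
  x_1: GS value = (-4 - (-3)·-0.0960 - (2)·1.0044) / (8) = -0.7871;  x_1 ← (1−ω)·-0.4100 + ω·-0.7871 = -0.7192
  x_2: GS value = (0 - (2)·-0.7192 - (1)·1.0044) / (-7) = -0.0620;  x_2 ← (1−ω)·-0.0960 + ω·-0.0620 = -0.0681
  x_3: GS value = (-9 - (-4)·-0.7192 - (-4)·-0.0681) / (-9) = 1.3499;  x_3 ← (1−ω)·1.0044 + ω·1.3499 = 1.2877

(-0.7192, -0.0681, 1.2877)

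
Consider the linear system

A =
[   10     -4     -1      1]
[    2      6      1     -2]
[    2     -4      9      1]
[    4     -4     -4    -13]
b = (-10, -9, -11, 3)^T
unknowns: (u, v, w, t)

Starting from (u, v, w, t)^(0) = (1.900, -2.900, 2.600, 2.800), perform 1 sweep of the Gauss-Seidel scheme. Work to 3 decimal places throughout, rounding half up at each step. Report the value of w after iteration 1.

-1.170

Iteration 1:
  u = (-10 - (-4)·-2.900 - (-1)·2.600 - (1)·2.800) / (10) = -2.180
  v = (-9 - (2)·-2.180 - (1)·2.600 - (-2)·2.800) / (6) = -0.273
  w = (-11 - (2)·-2.180 - (-4)·-0.273 - (1)·2.800) / (9) = -1.170
  t = (3 - (4)·-2.180 - (-4)·-0.273 - (-4)·-1.170) / (-13) = -0.458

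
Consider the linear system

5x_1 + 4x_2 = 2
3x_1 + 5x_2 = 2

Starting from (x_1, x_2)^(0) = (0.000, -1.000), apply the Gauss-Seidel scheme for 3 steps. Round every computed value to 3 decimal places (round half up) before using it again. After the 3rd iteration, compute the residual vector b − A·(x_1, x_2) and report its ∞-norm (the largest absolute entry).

0.627

Iteration 1:
  x_1 = (2 - (4)·-1.000) / (5) = 1.200
  x_2 = (2 - (3)·1.200) / (5) = -0.320
Iteration 2:
  x_1 = (2 - (4)·-0.320) / (5) = 0.656
  x_2 = (2 - (3)·0.656) / (5) = 0.006
Iteration 3:
  x_1 = (2 - (4)·0.006) / (5) = 0.395
  x_2 = (2 - (3)·0.395) / (5) = 0.163
Residual b − A·x = (-0.627, 0.000); ∞-norm = 0.627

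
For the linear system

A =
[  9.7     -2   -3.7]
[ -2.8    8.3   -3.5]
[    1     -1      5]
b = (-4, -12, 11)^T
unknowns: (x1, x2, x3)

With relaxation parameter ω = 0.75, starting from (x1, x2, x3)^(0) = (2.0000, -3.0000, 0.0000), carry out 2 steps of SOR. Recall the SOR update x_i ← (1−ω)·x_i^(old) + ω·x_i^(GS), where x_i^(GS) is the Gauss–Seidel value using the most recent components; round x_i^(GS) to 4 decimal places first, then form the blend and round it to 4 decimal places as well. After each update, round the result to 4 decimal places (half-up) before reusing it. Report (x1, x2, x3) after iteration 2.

(-0.2698, -1.1839, 1.8643)

Iteration 1:
  x1: GS value = (-4 - (-2)·-3.0000 - (-3.7)·0.0000) / (9.7) = -1.0309;  x1 ← (1−ω)·2.0000 + ω·-1.0309 = -0.2732
  x2: GS value = (-12 - (-2.8)·-0.2732 - (-3.5)·0.0000) / (8.3) = -1.5379;  x2 ← (1−ω)·-3.0000 + ω·-1.5379 = -1.9034
  x3: GS value = (11 - (1)·-0.2732 - (-1)·-1.9034) / (5) = 1.8740;  x3 ← (1−ω)·0.0000 + ω·1.8740 = 1.4055
Iteration 2:
  x1: GS value = (-4 - (-2)·-1.9034 - (-3.7)·1.4055) / (9.7) = -0.2687;  x1 ← (1−ω)·-0.2732 + ω·-0.2687 = -0.2698
  x2: GS value = (-12 - (-2.8)·-0.2698 - (-3.5)·1.4055) / (8.3) = -0.9441;  x2 ← (1−ω)·-1.9034 + ω·-0.9441 = -1.1839
  x3: GS value = (11 - (1)·-0.2698 - (-1)·-1.1839) / (5) = 2.0172;  x3 ← (1−ω)·1.4055 + ω·2.0172 = 1.8643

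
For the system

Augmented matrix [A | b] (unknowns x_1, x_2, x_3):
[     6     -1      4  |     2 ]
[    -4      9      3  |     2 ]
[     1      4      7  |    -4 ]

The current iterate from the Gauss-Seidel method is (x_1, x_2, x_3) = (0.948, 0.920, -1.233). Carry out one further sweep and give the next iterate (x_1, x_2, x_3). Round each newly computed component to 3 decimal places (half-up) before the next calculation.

(1.309, 1.215, -1.453)

One sweep:
  x_1 = (2 - (-1)·0.920 - (4)·-1.233) / (6) = 1.309
  x_2 = (2 - (-4)·1.309 - (3)·-1.233) / (9) = 1.215
  x_3 = (-4 - (1)·1.309 - (4)·1.215) / (7) = -1.453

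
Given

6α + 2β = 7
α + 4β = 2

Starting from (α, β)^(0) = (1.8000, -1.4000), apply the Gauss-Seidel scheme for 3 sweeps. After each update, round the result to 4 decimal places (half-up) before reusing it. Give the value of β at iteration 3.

Iteration 1:
  α = (7 - (2)·-1.4000) / (6) = 1.6333
  β = (2 - (1)·1.6333) / (4) = 0.0917
Iteration 2:
  α = (7 - (2)·0.0917) / (6) = 1.1361
  β = (2 - (1)·1.1361) / (4) = 0.2160
Iteration 3:
  α = (7 - (2)·0.2160) / (6) = 1.0947
  β = (2 - (1)·1.0947) / (4) = 0.2263

0.2263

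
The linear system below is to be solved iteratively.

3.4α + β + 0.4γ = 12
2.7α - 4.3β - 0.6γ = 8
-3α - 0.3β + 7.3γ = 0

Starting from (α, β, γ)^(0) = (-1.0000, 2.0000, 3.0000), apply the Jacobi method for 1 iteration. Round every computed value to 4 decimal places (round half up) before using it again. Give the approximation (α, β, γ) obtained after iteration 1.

(2.5882, -2.9070, -0.3288)

Iteration 1:
  α = (12 - (1)·2.0000 - (0.4)·3.0000) / (3.4) = 2.5882
  β = (8 - (2.7)·-1.0000 - (-0.6)·3.0000) / (-4.3) = -2.9070
  γ = (0 - (-3)·-1.0000 - (-0.3)·2.0000) / (7.3) = -0.3288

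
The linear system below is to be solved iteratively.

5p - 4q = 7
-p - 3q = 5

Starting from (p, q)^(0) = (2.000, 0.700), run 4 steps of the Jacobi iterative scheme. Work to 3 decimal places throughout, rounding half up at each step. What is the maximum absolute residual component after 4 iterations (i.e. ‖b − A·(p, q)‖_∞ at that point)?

Iteration 1:
  p = (7 - (-4)·0.700) / (5) = 1.960
  q = (5 - (-1)·2.000) / (-3) = -2.333
Iteration 2:
  p = (7 - (-4)·-2.333) / (5) = -0.466
  q = (5 - (-1)·1.960) / (-3) = -2.320
Iteration 3:
  p = (7 - (-4)·-2.320) / (5) = -0.456
  q = (5 - (-1)·-0.466) / (-3) = -1.511
Iteration 4:
  p = (7 - (-4)·-1.511) / (5) = 0.191
  q = (5 - (-1)·-0.456) / (-3) = -1.515
Residual b − A·x = (-0.015, 0.646); ∞-norm = 0.646

0.646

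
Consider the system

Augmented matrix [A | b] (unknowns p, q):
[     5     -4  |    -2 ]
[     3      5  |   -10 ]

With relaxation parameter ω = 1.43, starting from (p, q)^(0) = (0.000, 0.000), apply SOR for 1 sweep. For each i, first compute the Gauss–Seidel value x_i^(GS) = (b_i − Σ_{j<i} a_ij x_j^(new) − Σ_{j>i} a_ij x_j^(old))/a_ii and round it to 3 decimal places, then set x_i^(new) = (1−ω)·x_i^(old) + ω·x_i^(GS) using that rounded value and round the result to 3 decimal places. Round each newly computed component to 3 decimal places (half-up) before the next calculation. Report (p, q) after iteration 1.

Iteration 1:
  p: GS value = (-2 - (-4)·0.000) / (5) = -0.400;  p ← (1−ω)·0.000 + ω·-0.400 = -0.572
  q: GS value = (-10 - (3)·-0.572) / (5) = -1.657;  q ← (1−ω)·0.000 + ω·-1.657 = -2.370

(-0.572, -2.370)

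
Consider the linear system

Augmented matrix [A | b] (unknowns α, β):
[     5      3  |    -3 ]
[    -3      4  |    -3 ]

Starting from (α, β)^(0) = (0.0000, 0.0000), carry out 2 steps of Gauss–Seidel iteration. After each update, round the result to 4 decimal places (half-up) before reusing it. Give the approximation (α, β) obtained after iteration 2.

Iteration 1:
  α = (-3 - (3)·0.0000) / (5) = -0.6000
  β = (-3 - (-3)·-0.6000) / (4) = -1.2000
Iteration 2:
  α = (-3 - (3)·-1.2000) / (5) = 0.1200
  β = (-3 - (-3)·0.1200) / (4) = -0.6600

(0.1200, -0.6600)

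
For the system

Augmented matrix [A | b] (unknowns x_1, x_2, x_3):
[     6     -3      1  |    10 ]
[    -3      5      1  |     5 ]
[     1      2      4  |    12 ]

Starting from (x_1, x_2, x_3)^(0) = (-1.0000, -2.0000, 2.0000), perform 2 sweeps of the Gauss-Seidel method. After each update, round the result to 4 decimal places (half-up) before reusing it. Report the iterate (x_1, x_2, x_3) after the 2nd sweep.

(1.6472, 1.4850, 1.8457)

Iteration 1:
  x_1 = (10 - (-3)·-2.0000 - (1)·2.0000) / (6) = 0.3333
  x_2 = (5 - (-3)·0.3333 - (1)·2.0000) / (5) = 0.8000
  x_3 = (12 - (1)·0.3333 - (2)·0.8000) / (4) = 2.5167
Iteration 2:
  x_1 = (10 - (-3)·0.8000 - (1)·2.5167) / (6) = 1.6472
  x_2 = (5 - (-3)·1.6472 - (1)·2.5167) / (5) = 1.4850
  x_3 = (12 - (1)·1.6472 - (2)·1.4850) / (4) = 1.8457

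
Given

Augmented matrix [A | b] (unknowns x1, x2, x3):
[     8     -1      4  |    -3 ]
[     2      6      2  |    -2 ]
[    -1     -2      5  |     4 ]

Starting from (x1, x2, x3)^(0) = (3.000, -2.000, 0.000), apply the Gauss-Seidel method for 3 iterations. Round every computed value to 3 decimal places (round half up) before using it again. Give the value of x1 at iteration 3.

Iteration 1:
  x1 = (-3 - (-1)·-2.000 - (4)·0.000) / (8) = -0.625
  x2 = (-2 - (2)·-0.625 - (2)·0.000) / (6) = -0.125
  x3 = (4 - (-1)·-0.625 - (-2)·-0.125) / (5) = 0.625
Iteration 2:
  x1 = (-3 - (-1)·-0.125 - (4)·0.625) / (8) = -0.703
  x2 = (-2 - (2)·-0.703 - (2)·0.625) / (6) = -0.307
  x3 = (4 - (-1)·-0.703 - (-2)·-0.307) / (5) = 0.537
Iteration 3:
  x1 = (-3 - (-1)·-0.307 - (4)·0.537) / (8) = -0.682
  x2 = (-2 - (2)·-0.682 - (2)·0.537) / (6) = -0.285
  x3 = (4 - (-1)·-0.682 - (-2)·-0.285) / (5) = 0.550

-0.682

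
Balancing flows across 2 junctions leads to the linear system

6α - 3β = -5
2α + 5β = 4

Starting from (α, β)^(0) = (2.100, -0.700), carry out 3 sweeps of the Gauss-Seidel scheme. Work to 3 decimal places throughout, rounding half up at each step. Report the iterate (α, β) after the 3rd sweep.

(-0.394, 0.958)

Iteration 1:
  α = (-5 - (-3)·-0.700) / (6) = -1.183
  β = (4 - (2)·-1.183) / (5) = 1.273
Iteration 2:
  α = (-5 - (-3)·1.273) / (6) = -0.197
  β = (4 - (2)·-0.197) / (5) = 0.879
Iteration 3:
  α = (-5 - (-3)·0.879) / (6) = -0.394
  β = (4 - (2)·-0.394) / (5) = 0.958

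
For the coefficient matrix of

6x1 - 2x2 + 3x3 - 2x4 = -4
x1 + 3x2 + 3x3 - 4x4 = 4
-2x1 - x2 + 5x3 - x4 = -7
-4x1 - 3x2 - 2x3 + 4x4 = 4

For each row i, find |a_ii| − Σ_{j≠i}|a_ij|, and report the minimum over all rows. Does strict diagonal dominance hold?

row 1: |6| − (2+3+2) = -1
row 2: |3| − (1+3+4) = -5
row 3: |5| − (2+1+1) = 1
row 4: |4| − (4+3+2) = -5
minimum over rows = -5 → not strictly diagonally dominant

-5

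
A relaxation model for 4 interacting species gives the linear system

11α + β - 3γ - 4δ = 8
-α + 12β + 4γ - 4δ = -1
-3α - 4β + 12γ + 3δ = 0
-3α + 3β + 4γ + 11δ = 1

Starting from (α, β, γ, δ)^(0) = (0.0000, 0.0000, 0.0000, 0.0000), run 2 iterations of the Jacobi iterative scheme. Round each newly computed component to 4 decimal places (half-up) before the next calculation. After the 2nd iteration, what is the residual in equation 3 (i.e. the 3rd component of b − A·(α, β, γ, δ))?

Iteration 1:
  α = (8 - (1)·0.0000 - (-3)·0.0000 - (-4)·0.0000) / (11) = 0.7273
  β = (-1 - (-1)·0.0000 - (4)·0.0000 - (-4)·0.0000) / (12) = -0.0833
  γ = (0 - (-3)·0.0000 - (-4)·0.0000 - (3)·0.0000) / (12) = 0.0000
  δ = (1 - (-3)·0.0000 - (3)·0.0000 - (4)·0.0000) / (11) = 0.0909
Iteration 2:
  α = (8 - (1)·-0.0833 - (-3)·0.0000 - (-4)·0.0909) / (11) = 0.7679
  β = (-1 - (-1)·0.7273 - (4)·0.0000 - (-4)·0.0909) / (12) = 0.0076
  γ = (0 - (-3)·0.7273 - (-4)·-0.0833 - (3)·0.0909) / (12) = 0.1313
  δ = (1 - (-3)·0.7273 - (3)·-0.0833 - (4)·0.0000) / (11) = 0.3120
Residual b − A·x = (1.1874, 0.3995, -0.1775, -0.6763)

-0.1775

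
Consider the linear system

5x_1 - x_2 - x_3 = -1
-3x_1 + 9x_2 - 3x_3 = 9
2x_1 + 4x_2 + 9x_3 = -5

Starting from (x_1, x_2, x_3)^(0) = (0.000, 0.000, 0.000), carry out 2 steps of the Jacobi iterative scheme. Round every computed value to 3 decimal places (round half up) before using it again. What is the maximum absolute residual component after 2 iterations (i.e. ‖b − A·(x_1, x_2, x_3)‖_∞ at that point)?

Iteration 1:
  x_1 = (-1 - (-1)·0.000 - (-1)·0.000) / (5) = -0.200
  x_2 = (9 - (-3)·0.000 - (-3)·0.000) / (9) = 1.000
  x_3 = (-5 - (2)·0.000 - (4)·0.000) / (9) = -0.556
Iteration 2:
  x_1 = (-1 - (-1)·1.000 - (-1)·-0.556) / (5) = -0.111
  x_2 = (9 - (-3)·-0.200 - (-3)·-0.556) / (9) = 0.748
  x_3 = (-5 - (2)·-0.200 - (4)·1.000) / (9) = -0.956
Residual b − A·x = (-0.653, -0.933, 0.834); ∞-norm = 0.933

0.933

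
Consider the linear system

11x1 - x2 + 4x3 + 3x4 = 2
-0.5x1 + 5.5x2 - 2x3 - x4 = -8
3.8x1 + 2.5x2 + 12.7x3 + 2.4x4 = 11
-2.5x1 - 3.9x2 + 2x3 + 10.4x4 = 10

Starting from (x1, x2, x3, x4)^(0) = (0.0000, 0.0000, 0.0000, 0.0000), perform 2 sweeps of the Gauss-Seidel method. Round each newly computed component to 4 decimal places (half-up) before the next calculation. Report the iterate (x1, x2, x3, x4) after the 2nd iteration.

Iteration 1:
  x1 = (2 - (-1)·0.0000 - (4)·0.0000 - (3)·0.0000) / (11) = 0.1818
  x2 = (-8 - (-0.5)·0.1818 - (-2)·0.0000 - (-1)·0.0000) / (5.5) = -1.4380
  x3 = (11 - (3.8)·0.1818 - (2.5)·-1.4380 - (2.4)·0.0000) / (12.7) = 1.0948
  x4 = (10 - (-2.5)·0.1818 - (-3.9)·-1.4380 - (2)·1.0948) / (10.4) = 0.2555
Iteration 2:
  x1 = (2 - (-1)·-1.4380 - (4)·1.0948 - (3)·0.2555) / (11) = -0.4167
  x2 = (-8 - (-0.5)·-0.4167 - (-2)·1.0948 - (-1)·0.2555) / (5.5) = -1.0479
  x3 = (11 - (3.8)·-0.4167 - (2.5)·-1.0479 - (2.4)·0.2555) / (12.7) = 1.1488
  x4 = (10 - (-2.5)·-0.4167 - (-3.9)·-1.0479 - (2)·1.1488) / (10.4) = 0.2475

(-0.4167, -1.0479, 1.1488, 0.2475)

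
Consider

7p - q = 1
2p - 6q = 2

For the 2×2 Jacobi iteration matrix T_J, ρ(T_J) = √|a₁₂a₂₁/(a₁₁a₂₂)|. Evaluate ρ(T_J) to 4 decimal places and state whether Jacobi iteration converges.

a₁₂a₂₁/(a₁₁a₂₂) = (-1)·(2) / ((7)·(-6)) = 0.047619
ρ = √|0.047619| = √0.047619 = 0.2182
ρ < 1, so Jacobi converges

0.2182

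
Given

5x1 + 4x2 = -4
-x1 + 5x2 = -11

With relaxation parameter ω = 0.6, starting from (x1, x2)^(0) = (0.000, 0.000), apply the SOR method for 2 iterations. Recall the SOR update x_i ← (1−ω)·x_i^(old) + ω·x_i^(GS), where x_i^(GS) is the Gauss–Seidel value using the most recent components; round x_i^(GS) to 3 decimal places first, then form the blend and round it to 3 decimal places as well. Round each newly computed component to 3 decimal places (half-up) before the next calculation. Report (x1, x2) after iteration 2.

Iteration 1:
  x1: GS value = (-4 - (4)·0.000) / (5) = -0.800;  x1 ← (1−ω)·0.000 + ω·-0.800 = -0.480
  x2: GS value = (-11 - (-1)·-0.480) / (5) = -2.296;  x2 ← (1−ω)·0.000 + ω·-2.296 = -1.378
Iteration 2:
  x1: GS value = (-4 - (4)·-1.378) / (5) = 0.302;  x1 ← (1−ω)·-0.480 + ω·0.302 = -0.011
  x2: GS value = (-11 - (-1)·-0.011) / (5) = -2.202;  x2 ← (1−ω)·-1.378 + ω·-2.202 = -1.872

(-0.011, -1.872)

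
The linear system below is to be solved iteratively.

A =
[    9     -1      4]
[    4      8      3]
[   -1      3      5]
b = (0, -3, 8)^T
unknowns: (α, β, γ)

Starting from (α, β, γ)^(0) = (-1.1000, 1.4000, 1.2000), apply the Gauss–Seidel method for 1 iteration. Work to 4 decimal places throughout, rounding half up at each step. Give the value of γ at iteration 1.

1.9061

Iteration 1:
  α = (0 - (-1)·1.4000 - (4)·1.2000) / (9) = -0.3778
  β = (-3 - (4)·-0.3778 - (3)·1.2000) / (8) = -0.6361
  γ = (8 - (-1)·-0.3778 - (3)·-0.6361) / (5) = 1.9061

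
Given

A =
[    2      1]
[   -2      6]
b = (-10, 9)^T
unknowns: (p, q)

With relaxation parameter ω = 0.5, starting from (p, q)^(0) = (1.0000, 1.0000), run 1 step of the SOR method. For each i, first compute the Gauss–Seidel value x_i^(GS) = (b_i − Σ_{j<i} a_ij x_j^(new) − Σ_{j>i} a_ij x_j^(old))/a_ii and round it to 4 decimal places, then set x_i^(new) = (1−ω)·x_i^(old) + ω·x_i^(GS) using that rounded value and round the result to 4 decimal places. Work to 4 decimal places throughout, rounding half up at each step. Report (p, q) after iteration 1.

Iteration 1:
  p: GS value = (-10 - (1)·1.0000) / (2) = -5.5000;  p ← (1−ω)·1.0000 + ω·-5.5000 = -2.2500
  q: GS value = (9 - (-2)·-2.2500) / (6) = 0.7500;  q ← (1−ω)·1.0000 + ω·0.7500 = 0.8750

(-2.2500, 0.8750)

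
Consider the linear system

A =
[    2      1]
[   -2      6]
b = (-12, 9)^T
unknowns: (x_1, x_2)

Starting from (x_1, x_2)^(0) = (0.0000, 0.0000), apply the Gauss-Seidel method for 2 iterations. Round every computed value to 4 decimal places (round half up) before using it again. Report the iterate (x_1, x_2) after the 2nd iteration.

Iteration 1:
  x_1 = (-12 - (1)·0.0000) / (2) = -6.0000
  x_2 = (9 - (-2)·-6.0000) / (6) = -0.5000
Iteration 2:
  x_1 = (-12 - (1)·-0.5000) / (2) = -5.7500
  x_2 = (9 - (-2)·-5.7500) / (6) = -0.4167

(-5.7500, -0.4167)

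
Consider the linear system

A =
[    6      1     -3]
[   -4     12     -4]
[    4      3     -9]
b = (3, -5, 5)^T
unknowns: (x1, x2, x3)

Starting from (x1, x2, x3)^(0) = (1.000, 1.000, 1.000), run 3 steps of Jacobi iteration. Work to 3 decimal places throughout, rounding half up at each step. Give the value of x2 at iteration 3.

-0.261

Iteration 1:
  x1 = (3 - (1)·1.000 - (-3)·1.000) / (6) = 0.833
  x2 = (-5 - (-4)·1.000 - (-4)·1.000) / (12) = 0.250
  x3 = (5 - (4)·1.000 - (3)·1.000) / (-9) = 0.222
Iteration 2:
  x1 = (3 - (1)·0.250 - (-3)·0.222) / (6) = 0.569
  x2 = (-5 - (-4)·0.833 - (-4)·0.222) / (12) = -0.065
  x3 = (5 - (4)·0.833 - (3)·0.250) / (-9) = -0.102
Iteration 3:
  x1 = (3 - (1)·-0.065 - (-3)·-0.102) / (6) = 0.460
  x2 = (-5 - (-4)·0.569 - (-4)·-0.102) / (12) = -0.261
  x3 = (5 - (4)·0.569 - (3)·-0.065) / (-9) = -0.324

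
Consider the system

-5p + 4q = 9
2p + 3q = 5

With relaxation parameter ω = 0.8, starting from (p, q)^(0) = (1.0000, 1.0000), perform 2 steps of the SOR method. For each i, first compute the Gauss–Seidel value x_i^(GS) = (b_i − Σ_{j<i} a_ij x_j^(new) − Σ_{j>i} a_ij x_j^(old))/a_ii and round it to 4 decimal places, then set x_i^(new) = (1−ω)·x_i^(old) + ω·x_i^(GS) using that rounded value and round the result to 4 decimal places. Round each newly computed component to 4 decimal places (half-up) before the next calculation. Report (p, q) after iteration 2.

Iteration 1:
  p: GS value = (9 - (4)·1.0000) / (-5) = -1.0000;  p ← (1−ω)·1.0000 + ω·-1.0000 = -0.6000
  q: GS value = (5 - (2)·-0.6000) / (3) = 2.0667;  q ← (1−ω)·1.0000 + ω·2.0667 = 1.8534
Iteration 2:
  p: GS value = (9 - (4)·1.8534) / (-5) = -0.3173;  p ← (1−ω)·-0.6000 + ω·-0.3173 = -0.3738
  q: GS value = (5 - (2)·-0.3738) / (3) = 1.9159;  q ← (1−ω)·1.8534 + ω·1.9159 = 1.9034

(-0.3738, 1.9034)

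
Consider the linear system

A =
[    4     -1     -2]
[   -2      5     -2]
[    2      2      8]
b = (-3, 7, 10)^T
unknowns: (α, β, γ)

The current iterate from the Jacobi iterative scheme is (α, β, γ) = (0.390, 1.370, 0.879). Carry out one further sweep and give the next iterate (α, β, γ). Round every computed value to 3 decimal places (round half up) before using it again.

(0.032, 1.908, 0.810)

One sweep:
  α = (-3 - (-1)·1.370 - (-2)·0.879) / (4) = 0.032
  β = (7 - (-2)·0.390 - (-2)·0.879) / (5) = 1.908
  γ = (10 - (2)·0.390 - (2)·1.370) / (8) = 0.810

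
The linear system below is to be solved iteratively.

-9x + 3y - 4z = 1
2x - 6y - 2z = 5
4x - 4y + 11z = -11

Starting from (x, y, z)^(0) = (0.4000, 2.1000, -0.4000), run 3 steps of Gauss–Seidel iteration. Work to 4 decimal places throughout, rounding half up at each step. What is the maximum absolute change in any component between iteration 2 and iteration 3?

Iteration 1:
  x = (1 - (3)·2.1000 - (-4)·-0.4000) / (-9) = 0.7667
  y = (5 - (2)·0.7667 - (-2)·-0.4000) / (-6) = -0.4444
  z = (-11 - (4)·0.7667 - (-4)·-0.4444) / (11) = -1.4404
Iteration 2:
  x = (1 - (3)·-0.4444 - (-4)·-1.4404) / (-9) = 0.3809
  y = (5 - (2)·0.3809 - (-2)·-1.4404) / (-6) = -0.2262
  z = (-11 - (4)·0.3809 - (-4)·-0.2262) / (11) = -1.2208
Iteration 3:
  x = (1 - (3)·-0.2262 - (-4)·-1.2208) / (-9) = 0.3561
  y = (5 - (2)·0.3561 - (-2)·-1.2208) / (-6) = -0.3077
  z = (-11 - (4)·0.3561 - (-4)·-0.3077) / (11) = -1.2414
Change: (-0.0248, -0.0815, -0.0206) → max |·| = 0.0815

0.0815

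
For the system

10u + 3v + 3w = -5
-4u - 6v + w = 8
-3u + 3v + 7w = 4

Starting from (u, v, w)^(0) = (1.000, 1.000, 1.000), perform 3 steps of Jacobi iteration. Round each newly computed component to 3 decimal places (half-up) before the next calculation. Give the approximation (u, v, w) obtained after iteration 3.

(-0.614, -1.105, 0.736)

Iteration 1:
  u = (-5 - (3)·1.000 - (3)·1.000) / (10) = -1.100
  v = (8 - (-4)·1.000 - (1)·1.000) / (-6) = -1.833
  w = (4 - (-3)·1.000 - (3)·1.000) / (7) = 0.571
Iteration 2:
  u = (-5 - (3)·-1.833 - (3)·0.571) / (10) = -0.121
  v = (8 - (-4)·-1.100 - (1)·0.571) / (-6) = -0.505
  w = (4 - (-3)·-1.100 - (3)·-1.833) / (7) = 0.886
Iteration 3:
  u = (-5 - (3)·-0.505 - (3)·0.886) / (10) = -0.614
  v = (8 - (-4)·-0.121 - (1)·0.886) / (-6) = -1.105
  w = (4 - (-3)·-0.121 - (3)·-0.505) / (7) = 0.736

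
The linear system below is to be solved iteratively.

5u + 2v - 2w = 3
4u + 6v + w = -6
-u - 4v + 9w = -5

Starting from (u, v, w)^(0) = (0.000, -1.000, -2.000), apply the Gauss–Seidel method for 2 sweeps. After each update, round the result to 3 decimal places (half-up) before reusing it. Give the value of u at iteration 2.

Iteration 1:
  u = (3 - (2)·-1.000 - (-2)·-2.000) / (5) = 0.200
  v = (-6 - (4)·0.200 - (1)·-2.000) / (6) = -0.800
  w = (-5 - (-1)·0.200 - (-4)·-0.800) / (9) = -0.889
Iteration 2:
  u = (3 - (2)·-0.800 - (-2)·-0.889) / (5) = 0.564
  v = (-6 - (4)·0.564 - (1)·-0.889) / (6) = -1.228
  w = (-5 - (-1)·0.564 - (-4)·-1.228) / (9) = -1.039

0.564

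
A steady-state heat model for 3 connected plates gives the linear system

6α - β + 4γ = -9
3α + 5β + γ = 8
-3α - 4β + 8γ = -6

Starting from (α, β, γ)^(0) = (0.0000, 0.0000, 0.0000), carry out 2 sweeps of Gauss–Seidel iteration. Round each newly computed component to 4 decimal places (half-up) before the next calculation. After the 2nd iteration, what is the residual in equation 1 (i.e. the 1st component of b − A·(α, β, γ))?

Iteration 1:
  α = (-9 - (-1)·0.0000 - (4)·0.0000) / (6) = -1.5000
  β = (8 - (3)·-1.5000 - (1)·0.0000) / (5) = 2.5000
  γ = (-6 - (-3)·-1.5000 - (-4)·2.5000) / (8) = -0.0625
Iteration 2:
  α = (-9 - (-1)·2.5000 - (4)·-0.0625) / (6) = -1.0417
  β = (8 - (3)·-1.0417 - (1)·-0.0625) / (5) = 2.2375
  γ = (-6 - (-3)·-1.0417 - (-4)·2.2375) / (8) = -0.0219
Residual b − A·x = (-0.4247, -0.0405, 0.0001)

-0.4247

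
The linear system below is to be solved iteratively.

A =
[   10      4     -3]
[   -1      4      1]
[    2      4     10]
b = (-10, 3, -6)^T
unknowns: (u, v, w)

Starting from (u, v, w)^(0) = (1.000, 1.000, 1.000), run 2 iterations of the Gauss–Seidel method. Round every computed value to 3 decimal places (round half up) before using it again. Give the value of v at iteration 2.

Iteration 1:
  u = (-10 - (4)·1.000 - (-3)·1.000) / (10) = -1.100
  v = (3 - (-1)·-1.100 - (1)·1.000) / (4) = 0.225
  w = (-6 - (2)·-1.100 - (4)·0.225) / (10) = -0.470
Iteration 2:
  u = (-10 - (4)·0.225 - (-3)·-0.470) / (10) = -1.231
  v = (3 - (-1)·-1.231 - (1)·-0.470) / (4) = 0.560
  w = (-6 - (2)·-1.231 - (4)·0.560) / (10) = -0.578

0.560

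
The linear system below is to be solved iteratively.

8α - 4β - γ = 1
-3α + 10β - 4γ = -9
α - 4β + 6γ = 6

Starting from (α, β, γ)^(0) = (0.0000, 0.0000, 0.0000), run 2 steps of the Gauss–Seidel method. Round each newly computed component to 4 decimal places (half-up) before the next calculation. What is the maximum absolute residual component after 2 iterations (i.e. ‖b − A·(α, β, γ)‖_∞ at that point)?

0.3801

Iteration 1:
  α = (1 - (-4)·0.0000 - (-1)·0.0000) / (8) = 0.1250
  β = (-9 - (-3)·0.1250 - (-4)·0.0000) / (10) = -0.8625
  γ = (6 - (1)·0.1250 - (-4)·-0.8625) / (6) = 0.4042
Iteration 2:
  α = (1 - (-4)·-0.8625 - (-1)·0.4042) / (8) = -0.2557
  β = (-9 - (-3)·-0.2557 - (-4)·0.4042) / (10) = -0.8150
  γ = (6 - (1)·-0.2557 - (-4)·-0.8150) / (6) = 0.4993
Residual b − A·x = (0.2849, 0.3801, -0.0001); ∞-norm = 0.3801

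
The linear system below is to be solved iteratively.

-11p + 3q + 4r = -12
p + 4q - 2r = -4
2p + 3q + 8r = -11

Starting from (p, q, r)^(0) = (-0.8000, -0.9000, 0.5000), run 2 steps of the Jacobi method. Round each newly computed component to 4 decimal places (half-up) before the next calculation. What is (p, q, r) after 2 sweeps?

Iteration 1:
  p = (-12 - (3)·-0.9000 - (4)·0.5000) / (-11) = 1.0273
  q = (-4 - (1)·-0.8000 - (-2)·0.5000) / (4) = -0.5500
  r = (-11 - (2)·-0.8000 - (3)·-0.9000) / (8) = -0.8375
Iteration 2:
  p = (-12 - (3)·-0.5500 - (4)·-0.8375) / (-11) = 0.6364
  q = (-4 - (1)·1.0273 - (-2)·-0.8375) / (4) = -1.6756
  r = (-11 - (2)·1.0273 - (3)·-0.5500) / (8) = -1.4256

(0.6364, -1.6756, -1.4256)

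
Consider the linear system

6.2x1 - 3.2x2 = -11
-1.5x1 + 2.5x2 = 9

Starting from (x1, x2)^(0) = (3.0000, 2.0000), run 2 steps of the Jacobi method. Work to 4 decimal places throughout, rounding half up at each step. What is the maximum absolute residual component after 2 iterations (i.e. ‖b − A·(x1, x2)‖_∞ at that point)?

7.1843

Iteration 1:
  x1 = (-11 - (-3.2)·2.0000) / (6.2) = -0.7419
  x2 = (9 - (-1.5)·3.0000) / (2.5) = 5.4000
Iteration 2:
  x1 = (-11 - (-3.2)·5.4000) / (6.2) = 1.0129
  x2 = (9 - (-1.5)·-0.7419) / (2.5) = 3.1549
Residual b − A·x = (-7.1843, 2.6321); ∞-norm = 7.1843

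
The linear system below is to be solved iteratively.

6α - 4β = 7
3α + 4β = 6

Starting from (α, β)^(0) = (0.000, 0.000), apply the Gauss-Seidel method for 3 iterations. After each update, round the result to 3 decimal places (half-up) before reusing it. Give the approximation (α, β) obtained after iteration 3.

Iteration 1:
  α = (7 - (-4)·0.000) / (6) = 1.167
  β = (6 - (3)·1.167) / (4) = 0.625
Iteration 2:
  α = (7 - (-4)·0.625) / (6) = 1.583
  β = (6 - (3)·1.583) / (4) = 0.313
Iteration 3:
  α = (7 - (-4)·0.313) / (6) = 1.375
  β = (6 - (3)·1.375) / (4) = 0.469

(1.375, 0.469)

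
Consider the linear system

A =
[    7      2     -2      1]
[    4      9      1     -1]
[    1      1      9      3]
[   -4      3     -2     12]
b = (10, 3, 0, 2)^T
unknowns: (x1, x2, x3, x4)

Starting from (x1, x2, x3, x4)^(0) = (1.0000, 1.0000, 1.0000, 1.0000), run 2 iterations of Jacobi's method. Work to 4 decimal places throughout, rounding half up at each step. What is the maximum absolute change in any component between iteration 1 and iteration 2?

Iteration 1:
  x1 = (10 - (2)·1.0000 - (-2)·1.0000 - (1)·1.0000) / (7) = 1.2857
  x2 = (3 - (4)·1.0000 - (1)·1.0000 - (-1)·1.0000) / (9) = -0.1111
  x3 = (0 - (1)·1.0000 - (1)·1.0000 - (3)·1.0000) / (9) = -0.5556
  x4 = (2 - (-4)·1.0000 - (3)·1.0000 - (-2)·1.0000) / (12) = 0.4167
Iteration 2:
  x1 = (10 - (2)·-0.1111 - (-2)·-0.5556 - (1)·0.4167) / (7) = 1.2420
  x2 = (3 - (4)·1.2857 - (1)·-0.5556 - (-1)·0.4167) / (9) = -0.1301
  x3 = (0 - (1)·1.2857 - (1)·-0.1111 - (3)·0.4167) / (9) = -0.2694
  x4 = (2 - (-4)·1.2857 - (3)·-0.1111 - (-2)·-0.5556) / (12) = 0.5304
Change: (-0.0437, -0.0190, 0.2862, 0.1137) → max |·| = 0.2862

0.2862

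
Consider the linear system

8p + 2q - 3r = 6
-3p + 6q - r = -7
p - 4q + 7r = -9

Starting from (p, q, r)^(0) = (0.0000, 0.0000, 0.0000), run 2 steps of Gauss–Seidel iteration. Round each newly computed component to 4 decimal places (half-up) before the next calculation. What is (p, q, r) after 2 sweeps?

Iteration 1:
  p = (6 - (2)·0.0000 - (-3)·0.0000) / (8) = 0.7500
  q = (-7 - (-3)·0.7500 - (-1)·0.0000) / (6) = -0.7917
  r = (-9 - (1)·0.7500 - (-4)·-0.7917) / (7) = -1.8453
Iteration 2:
  p = (6 - (2)·-0.7917 - (-3)·-1.8453) / (8) = 0.2559
  q = (-7 - (-3)·0.2559 - (-1)·-1.8453) / (6) = -1.3463
  r = (-9 - (1)·0.2559 - (-4)·-1.3463) / (7) = -2.0916

(0.2559, -1.3463, -2.0916)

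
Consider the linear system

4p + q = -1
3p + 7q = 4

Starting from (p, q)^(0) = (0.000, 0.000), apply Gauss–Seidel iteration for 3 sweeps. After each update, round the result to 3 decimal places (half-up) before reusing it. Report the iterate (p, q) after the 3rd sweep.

Iteration 1:
  p = (-1 - (1)·0.000) / (4) = -0.250
  q = (4 - (3)·-0.250) / (7) = 0.679
Iteration 2:
  p = (-1 - (1)·0.679) / (4) = -0.420
  q = (4 - (3)·-0.420) / (7) = 0.751
Iteration 3:
  p = (-1 - (1)·0.751) / (4) = -0.438
  q = (4 - (3)·-0.438) / (7) = 0.759

(-0.438, 0.759)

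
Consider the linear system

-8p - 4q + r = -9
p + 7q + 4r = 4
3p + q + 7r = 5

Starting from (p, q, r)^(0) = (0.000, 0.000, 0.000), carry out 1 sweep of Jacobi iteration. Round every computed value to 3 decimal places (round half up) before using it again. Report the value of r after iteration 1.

Iteration 1:
  p = (-9 - (-4)·0.000 - (1)·0.000) / (-8) = 1.125
  q = (4 - (1)·0.000 - (4)·0.000) / (7) = 0.571
  r = (5 - (3)·0.000 - (1)·0.000) / (7) = 0.714

0.714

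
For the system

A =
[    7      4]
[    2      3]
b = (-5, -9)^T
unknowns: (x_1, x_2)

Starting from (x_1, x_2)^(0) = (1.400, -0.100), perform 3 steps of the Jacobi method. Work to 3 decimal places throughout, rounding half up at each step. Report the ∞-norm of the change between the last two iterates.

1.460

Iteration 1:
  x_1 = (-5 - (4)·-0.100) / (7) = -0.657
  x_2 = (-9 - (2)·1.400) / (3) = -3.933
Iteration 2:
  x_1 = (-5 - (4)·-3.933) / (7) = 1.533
  x_2 = (-9 - (2)·-0.657) / (3) = -2.562
Iteration 3:
  x_1 = (-5 - (4)·-2.562) / (7) = 0.750
  x_2 = (-9 - (2)·1.533) / (3) = -4.022
Change: (-0.783, -1.460) → max |·| = 1.460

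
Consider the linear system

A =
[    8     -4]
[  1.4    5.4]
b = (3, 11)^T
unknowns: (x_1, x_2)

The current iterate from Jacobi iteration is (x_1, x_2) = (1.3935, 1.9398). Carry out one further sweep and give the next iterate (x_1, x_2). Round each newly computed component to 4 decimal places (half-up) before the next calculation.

One sweep:
  x_1 = (3 - (-4)·1.9398) / (8) = 1.3449
  x_2 = (11 - (1.4)·1.3935) / (5.4) = 1.6758

(1.3449, 1.6758)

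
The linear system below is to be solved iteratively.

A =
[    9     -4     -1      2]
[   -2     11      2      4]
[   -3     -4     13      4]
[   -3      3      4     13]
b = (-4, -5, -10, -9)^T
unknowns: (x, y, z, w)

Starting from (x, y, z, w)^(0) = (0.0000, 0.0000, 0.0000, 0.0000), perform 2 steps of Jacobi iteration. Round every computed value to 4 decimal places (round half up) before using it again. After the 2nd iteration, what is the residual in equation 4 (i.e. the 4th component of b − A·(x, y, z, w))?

-1.2159

Iteration 1:
  x = (-4 - (-4)·0.0000 - (-1)·0.0000 - (2)·0.0000) / (9) = -0.4444
  y = (-5 - (-2)·0.0000 - (2)·0.0000 - (4)·0.0000) / (11) = -0.4545
  z = (-10 - (-3)·0.0000 - (-4)·0.0000 - (4)·0.0000) / (13) = -0.7692
  w = (-9 - (-3)·0.0000 - (3)·0.0000 - (4)·0.0000) / (13) = -0.6923
Iteration 2:
  x = (-4 - (-4)·-0.4545 - (-1)·-0.7692 - (2)·-0.6923) / (9) = -0.5781
  y = (-5 - (-2)·-0.4444 - (2)·-0.7692 - (4)·-0.6923) / (11) = -0.1437
  z = (-10 - (-3)·-0.4444 - (-4)·-0.4545 - (4)·-0.6923) / (13) = -0.7986
  w = (-9 - (-3)·-0.4444 - (3)·-0.4545 - (4)·-0.7692) / (13) = -0.4533
Residual b − A·x = (0.7361, -1.1651, -0.1141, -1.2159)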